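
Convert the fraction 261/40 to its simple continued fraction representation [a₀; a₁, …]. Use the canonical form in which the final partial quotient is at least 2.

[6; 1, 1, 9, 2]

⌊261/40⌋ = 6, remainder 21
⌊40/21⌋ = 1, remainder 19
⌊21/19⌋ = 1, remainder 2
⌊19/2⌋ = 9, remainder 1
⌊2/1⌋ = 2, remainder 0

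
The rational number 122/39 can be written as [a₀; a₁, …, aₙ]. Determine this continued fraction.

Run the Euclidean algorithm, recording each quotient:
122 = 3·39 + 5, so a_0 = 3
39 = 7·5 + 4, so a_1 = 7
5 = 1·4 + 1, so a_2 = 1
4 = 4·1 + 0, so a_3 = 4

[3; 7, 1, 4]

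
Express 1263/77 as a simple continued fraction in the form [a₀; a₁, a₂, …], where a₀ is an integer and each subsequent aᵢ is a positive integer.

[16; 2, 2, 15]

⌊1263/77⌋ = 16, remainder 31
⌊77/31⌋ = 2, remainder 15
⌊31/15⌋ = 2, remainder 1
⌊15/1⌋ = 15, remainder 0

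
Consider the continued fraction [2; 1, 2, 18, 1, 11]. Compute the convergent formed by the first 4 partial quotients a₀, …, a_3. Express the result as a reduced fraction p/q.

147/55

Starting at the tail and folding back:
Start with 18.
2 + 1/(18/1) = 2 + 1/18 = 37/18
1 + 1/(37/18) = 1 + 18/37 = 55/37
2 + 1/(55/37) = 2 + 37/55 = 147/55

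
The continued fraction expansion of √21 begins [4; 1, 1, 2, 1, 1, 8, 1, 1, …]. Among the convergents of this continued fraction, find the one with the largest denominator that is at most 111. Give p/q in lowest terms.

472/103

List convergents until the denominator exceeds the bound:
a_0 = 4: 4/1  (≤ bound)
a_1 = 1: 5/1  (≤ bound)
a_2 = 1: 9/2  (≤ bound)
a_3 = 2: 23/5  (≤ bound)
a_4 = 1: 32/7  (≤ bound)
a_5 = 1: 55/12  (≤ bound)
a_6 = 8: 472/103  (≤ bound)
a_7 = 1: 527/115  (> 111, stop)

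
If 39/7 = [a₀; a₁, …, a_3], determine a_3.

3

Apply division with remainder until the remainder is 0:
⌊39/7⌋ = 5, remainder 4
⌊7/4⌋ = 1, remainder 3
⌊4/3⌋ = 1, remainder 1
⌊3/1⌋ = 3, remainder 0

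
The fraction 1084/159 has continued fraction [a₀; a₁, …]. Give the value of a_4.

Apply division with remainder until the remainder is 0:
1084 = 6·159 + 130, so a_0 = 6
159 = 1·130 + 29, so a_1 = 1
130 = 4·29 + 14, so a_2 = 4
29 = 2·14 + 1, so a_3 = 2
14 = 14·1 + 0, so a_4 = 14

14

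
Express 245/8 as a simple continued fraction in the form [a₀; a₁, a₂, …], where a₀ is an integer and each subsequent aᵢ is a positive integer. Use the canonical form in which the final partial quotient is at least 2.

Run the Euclidean algorithm, recording each quotient:
245 ÷ 8 → quotient 30, remainder 5
8 ÷ 5 → quotient 1, remainder 3
5 ÷ 3 → quotient 1, remainder 2
3 ÷ 2 → quotient 1, remainder 1
2 ÷ 1 → quotient 2, remainder 0

[30; 1, 1, 1, 2]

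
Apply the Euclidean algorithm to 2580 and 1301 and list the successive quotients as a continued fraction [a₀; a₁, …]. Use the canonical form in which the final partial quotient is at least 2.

[1; 1, 58, 7, 3]

⌊2580/1301⌋ = 1, remainder 1279
⌊1301/1279⌋ = 1, remainder 22
⌊1279/22⌋ = 58, remainder 3
⌊22/3⌋ = 7, remainder 1
⌊3/1⌋ = 3, remainder 0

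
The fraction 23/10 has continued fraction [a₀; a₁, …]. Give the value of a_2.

Repeatedly divide and take the remainder:
23 = 2·10 + 3, so a_0 = 2
10 = 3·3 + 1, so a_1 = 3
3 = 3·1 + 0, so a_2 = 3

3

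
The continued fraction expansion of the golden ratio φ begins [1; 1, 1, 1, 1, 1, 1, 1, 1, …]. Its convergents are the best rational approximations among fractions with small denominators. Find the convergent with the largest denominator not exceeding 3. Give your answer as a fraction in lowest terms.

5/3

List convergents until the denominator exceeds the bound:
a_0 = 1: 1/1  (≤ bound)
a_1 = 1: 2/1  (≤ bound)
a_2 = 1: 3/2  (≤ bound)
a_3 = 1: 5/3  (≤ bound)
a_4 = 1: 8/5  (> 3, stop)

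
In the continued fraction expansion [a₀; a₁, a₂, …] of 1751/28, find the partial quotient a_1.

1

1751 ÷ 28 → quotient 62, remainder 15
28 ÷ 15 → quotient 1, remainder 13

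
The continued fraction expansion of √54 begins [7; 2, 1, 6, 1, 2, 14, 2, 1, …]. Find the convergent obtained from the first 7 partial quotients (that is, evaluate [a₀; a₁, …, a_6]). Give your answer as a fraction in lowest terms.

Collapse the nested fraction from the inside out:
Start with 14.
2 + 1/(14/1) = 2 + 1/14 = 29/14
1 + 1/(29/14) = 1 + 14/29 = 43/29
6 + 1/(43/29) = 6 + 29/43 = 287/43
1 + 1/(287/43) = 1 + 43/287 = 330/287
2 + 1/(330/287) = 2 + 287/330 = 947/330
7 + 1/(947/330) = 7 + 330/947 = 6959/947

6959/947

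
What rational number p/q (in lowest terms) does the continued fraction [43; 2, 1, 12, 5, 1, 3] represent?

38401/886

Starting at the tail and folding back:
Start with 3.
1 + 1/(3/1) = 1 + 1/3 = 4/3
5 + 1/(4/3) = 5 + 3/4 = 23/4
12 + 1/(23/4) = 12 + 4/23 = 280/23
1 + 1/(280/23) = 1 + 23/280 = 303/280
2 + 1/(303/280) = 2 + 280/303 = 886/303
43 + 1/(886/303) = 43 + 303/886 = 38401/886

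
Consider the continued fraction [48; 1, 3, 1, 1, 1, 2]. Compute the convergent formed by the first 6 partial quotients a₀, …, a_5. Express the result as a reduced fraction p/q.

683/14

Build up convergents one term at a time:
a_0 = 48: 48/1
a_1 = 1: 49/1
a_2 = 3: 195/4
a_3 = 1: 244/5
a_4 = 1: 439/9
a_5 = 1: 683/14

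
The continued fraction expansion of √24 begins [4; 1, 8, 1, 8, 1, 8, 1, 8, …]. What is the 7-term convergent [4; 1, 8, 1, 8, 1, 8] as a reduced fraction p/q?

4316/881

a_0 = 4: 4/1
a_1 = 1: 5/1
a_2 = 8: 44/9
a_3 = 1: 49/10
a_4 = 8: 436/89
a_5 = 1: 485/99
a_6 = 8: 4316/881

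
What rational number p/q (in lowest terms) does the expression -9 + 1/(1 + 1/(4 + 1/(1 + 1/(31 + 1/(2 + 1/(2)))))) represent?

Start with 2.
2 + 1/(2/1) = 2 + 1/2 = 5/2
31 + 1/(5/2) = 31 + 2/5 = 157/5
1 + 1/(157/5) = 1 + 5/157 = 162/157
4 + 1/(162/157) = 4 + 157/162 = 805/162
1 + 1/(805/162) = 1 + 162/805 = 967/805
-9 + 1/(967/805) = -9 + 805/967 = -7898/967

-7898/967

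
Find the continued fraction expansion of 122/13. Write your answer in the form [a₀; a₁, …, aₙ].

[9; 2, 1, 1, 2]

Apply division with remainder until the remainder is 0:
122 ÷ 13 → quotient 9, remainder 5
13 ÷ 5 → quotient 2, remainder 3
5 ÷ 3 → quotient 1, remainder 2
3 ÷ 2 → quotient 1, remainder 1
2 ÷ 1 → quotient 2, remainder 0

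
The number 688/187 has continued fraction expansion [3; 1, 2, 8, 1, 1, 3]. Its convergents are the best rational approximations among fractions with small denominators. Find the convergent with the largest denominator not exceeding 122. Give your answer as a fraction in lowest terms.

a_0 = 3: 3/1  (≤ bound)
a_1 = 1: 4/1  (≤ bound)
a_2 = 2: 11/3  (≤ bound)
a_3 = 8: 92/25  (≤ bound)
a_4 = 1: 103/28  (≤ bound)
a_5 = 1: 195/53  (≤ bound)
a_6 = 3: 688/187  (> 122, stop)

195/53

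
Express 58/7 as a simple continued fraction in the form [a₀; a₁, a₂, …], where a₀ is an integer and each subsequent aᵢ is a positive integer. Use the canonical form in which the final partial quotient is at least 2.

Apply division with remainder until the remainder is 0:
58 = 8·7 + 2, so a_0 = 8
7 = 3·2 + 1, so a_1 = 3
2 = 2·1 + 0, so a_2 = 2

[8; 3, 2]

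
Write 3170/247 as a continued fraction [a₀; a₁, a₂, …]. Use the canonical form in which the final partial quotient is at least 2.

⌊3170/247⌋ = 12, remainder 206
⌊247/206⌋ = 1, remainder 41
⌊206/41⌋ = 5, remainder 1
⌊41/1⌋ = 41, remainder 0

[12; 1, 5, 41]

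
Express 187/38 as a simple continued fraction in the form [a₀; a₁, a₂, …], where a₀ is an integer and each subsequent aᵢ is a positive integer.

[4; 1, 11, 1, 2]

187 = 4·38 + 35, so a_0 = 4
38 = 1·35 + 3, so a_1 = 1
35 = 11·3 + 2, so a_2 = 11
3 = 1·2 + 1, so a_3 = 1
2 = 2·1 + 0, so a_4 = 2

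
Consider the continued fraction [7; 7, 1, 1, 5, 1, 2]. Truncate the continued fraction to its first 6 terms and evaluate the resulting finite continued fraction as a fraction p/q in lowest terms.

Build up convergents one term at a time:
a_0 = 7: 7/1
a_1 = 7: 50/7
a_2 = 1: 57/8
a_3 = 1: 107/15
a_4 = 5: 592/83
a_5 = 1: 699/98

699/98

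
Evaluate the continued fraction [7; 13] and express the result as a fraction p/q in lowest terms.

Collapse the nested fraction from the inside out:
Start with 13.
7 + 1/(13/1) = 7 + 1/13 = 92/13

92/13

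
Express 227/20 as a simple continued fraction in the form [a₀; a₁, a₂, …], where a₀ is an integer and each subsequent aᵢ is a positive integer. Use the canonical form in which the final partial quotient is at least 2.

Repeatedly divide and take the remainder:
⌊227/20⌋ = 11, remainder 7
⌊20/7⌋ = 2, remainder 6
⌊7/6⌋ = 1, remainder 1
⌊6/1⌋ = 6, remainder 0

[11; 2, 1, 6]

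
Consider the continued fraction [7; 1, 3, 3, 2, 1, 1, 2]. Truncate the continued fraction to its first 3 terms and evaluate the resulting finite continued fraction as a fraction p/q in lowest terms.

31/4

a_0 = 7: 7/1
a_1 = 1: 8/1
a_2 = 3: 31/4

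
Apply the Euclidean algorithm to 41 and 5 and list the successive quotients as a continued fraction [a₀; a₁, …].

Repeatedly divide and take the remainder:
⌊41/5⌋ = 8, remainder 1
⌊5/1⌋ = 5, remainder 0

[8; 5]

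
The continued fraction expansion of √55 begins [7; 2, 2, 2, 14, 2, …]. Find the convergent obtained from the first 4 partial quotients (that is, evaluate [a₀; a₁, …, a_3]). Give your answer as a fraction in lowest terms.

89/12

Start with 2.
2 + 1/(2/1) = 2 + 1/2 = 5/2
2 + 1/(5/2) = 2 + 2/5 = 12/5
7 + 1/(12/5) = 7 + 5/12 = 89/12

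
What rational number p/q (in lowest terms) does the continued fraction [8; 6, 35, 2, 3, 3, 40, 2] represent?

3274055/400943

Use the convergent recurrence hₖ = aₖ·hₖ₋₁ + hₖ₋₂ (and likewise for the denominators kₖ):
a_0 = 8: 8/1
a_1 = 6: 49/6
a_2 = 35: 1723/211
a_3 = 2: 3495/428
a_4 = 3: 12208/1495
a_5 = 3: 40119/4913
a_6 = 40: 1616968/198015
a_7 = 2: 3274055/400943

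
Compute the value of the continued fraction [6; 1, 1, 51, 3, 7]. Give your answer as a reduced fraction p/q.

Starting at the tail and folding back:
Start with 7.
3 + 1/(7/1) = 3 + 1/7 = 22/7
51 + 1/(22/7) = 51 + 7/22 = 1129/22
1 + 1/(1129/22) = 1 + 22/1129 = 1151/1129
1 + 1/(1151/1129) = 1 + 1129/1151 = 2280/1151
6 + 1/(2280/1151) = 6 + 1151/2280 = 14831/2280

14831/2280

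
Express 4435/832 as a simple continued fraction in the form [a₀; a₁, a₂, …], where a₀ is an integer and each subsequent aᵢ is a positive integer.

[5; 3, 39, 3, 2]

4435 ÷ 832 → quotient 5, remainder 275
832 ÷ 275 → quotient 3, remainder 7
275 ÷ 7 → quotient 39, remainder 2
7 ÷ 2 → quotient 3, remainder 1
2 ÷ 1 → quotient 2, remainder 0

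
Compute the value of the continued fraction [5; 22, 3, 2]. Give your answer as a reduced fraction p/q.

787/156

Use the convergent recurrence hₖ = aₖ·hₖ₋₁ + hₖ₋₂ (and likewise for the denominators kₖ):
a_0 = 5: 5/1
a_1 = 22: 111/22
a_2 = 3: 338/67
a_3 = 2: 787/156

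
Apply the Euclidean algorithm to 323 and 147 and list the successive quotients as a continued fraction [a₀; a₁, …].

[2; 5, 14, 2]

323 ÷ 147 → quotient 2, remainder 29
147 ÷ 29 → quotient 5, remainder 2
29 ÷ 2 → quotient 14, remainder 1
2 ÷ 1 → quotient 2, remainder 0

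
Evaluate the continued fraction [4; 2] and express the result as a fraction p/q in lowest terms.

9/2

Start with 2.
4 + 1/(2/1) = 4 + 1/2 = 9/2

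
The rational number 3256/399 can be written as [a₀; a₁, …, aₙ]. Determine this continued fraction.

[8; 6, 4, 3, 1, 3]

3256 ÷ 399 → quotient 8, remainder 64
399 ÷ 64 → quotient 6, remainder 15
64 ÷ 15 → quotient 4, remainder 4
15 ÷ 4 → quotient 3, remainder 3
4 ÷ 3 → quotient 1, remainder 1
3 ÷ 1 → quotient 3, remainder 0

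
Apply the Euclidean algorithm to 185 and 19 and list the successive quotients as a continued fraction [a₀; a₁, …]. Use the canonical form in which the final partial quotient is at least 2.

[9; 1, 2, 1, 4]

Repeatedly divide and take the remainder:
185 = 9·19 + 14, so a_0 = 9
19 = 1·14 + 5, so a_1 = 1
14 = 2·5 + 4, so a_2 = 2
5 = 1·4 + 1, so a_3 = 1
4 = 4·1 + 0, so a_4 = 4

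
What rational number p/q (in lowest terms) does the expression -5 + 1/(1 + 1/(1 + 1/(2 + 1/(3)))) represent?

a_0 = -5: -5/1
a_1 = 1: -4/1
a_2 = 1: -9/2
a_3 = 2: -22/5
a_4 = 3: -75/17

-75/17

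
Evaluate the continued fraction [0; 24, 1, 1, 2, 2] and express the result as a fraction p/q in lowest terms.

12/295

Work from the innermost term outward:
Start with 2.
2 + 1/(2/1) = 2 + 1/2 = 5/2
1 + 1/(5/2) = 1 + 2/5 = 7/5
1 + 1/(7/5) = 1 + 5/7 = 12/7
24 + 1/(12/7) = 24 + 7/12 = 295/12
0 + 1/(295/12) = 0 + 12/295 = 12/295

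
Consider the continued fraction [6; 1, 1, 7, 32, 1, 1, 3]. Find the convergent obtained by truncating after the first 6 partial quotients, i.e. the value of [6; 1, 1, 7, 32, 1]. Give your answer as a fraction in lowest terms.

Work from the innermost term outward:
Start with 1.
32 + 1/(1/1) = 32 + 1/1 = 33/1
7 + 1/(33/1) = 7 + 1/33 = 232/33
1 + 1/(232/33) = 1 + 33/232 = 265/232
1 + 1/(265/232) = 1 + 232/265 = 497/265
6 + 1/(497/265) = 6 + 265/497 = 3247/497

3247/497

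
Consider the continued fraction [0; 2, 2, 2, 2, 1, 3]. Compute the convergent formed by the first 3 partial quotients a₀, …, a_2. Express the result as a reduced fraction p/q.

2/5

Use the convergent recurrence hₖ = aₖ·hₖ₋₁ + hₖ₋₂ (and likewise for the denominators kₖ):
a_0 = 0: 0/1
a_1 = 2: 1/2
a_2 = 2: 2/5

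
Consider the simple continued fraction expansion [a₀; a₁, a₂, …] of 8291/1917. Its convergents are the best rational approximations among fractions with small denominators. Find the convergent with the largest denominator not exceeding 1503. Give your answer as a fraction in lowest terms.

173/40

List convergents until the denominator exceeds the bound:
a_0 = 4: 4/1  (≤ bound)
a_1 = 3: 13/3  (≤ bound)
a_2 = 12: 160/37  (≤ bound)
a_3 = 1: 173/40  (≤ bound)
a_4 = 47: 8291/1917  (> 1503, stop)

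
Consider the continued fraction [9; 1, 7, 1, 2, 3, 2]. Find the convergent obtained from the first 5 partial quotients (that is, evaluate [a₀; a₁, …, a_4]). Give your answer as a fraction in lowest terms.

a_0 = 9: 9/1
a_1 = 1: 10/1
a_2 = 7: 79/8
a_3 = 1: 89/9
a_4 = 2: 257/26

257/26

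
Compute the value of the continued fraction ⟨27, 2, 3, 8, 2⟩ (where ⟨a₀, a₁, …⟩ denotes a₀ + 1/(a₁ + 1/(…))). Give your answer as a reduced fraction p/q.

3374/123

Start with 2.
8 + 1/(2/1) = 8 + 1/2 = 17/2
3 + 1/(17/2) = 3 + 2/17 = 53/17
2 + 1/(53/17) = 2 + 17/53 = 123/53
27 + 1/(123/53) = 27 + 53/123 = 3374/123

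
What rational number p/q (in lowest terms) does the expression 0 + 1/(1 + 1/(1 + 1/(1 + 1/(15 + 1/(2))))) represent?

Compute successive convergents:
a_0 = 0: 0/1
a_1 = 1: 1/1
a_2 = 1: 1/2
a_3 = 1: 2/3
a_4 = 15: 31/47
a_5 = 2: 64/97

64/97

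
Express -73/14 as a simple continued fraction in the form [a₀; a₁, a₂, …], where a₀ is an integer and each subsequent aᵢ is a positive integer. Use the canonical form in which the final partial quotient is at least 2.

[-6; 1, 3, 1, 2]

Run the Euclidean algorithm, recording each quotient:
⌊-73/14⌋ = -6, remainder 11
⌊14/11⌋ = 1, remainder 3
⌊11/3⌋ = 3, remainder 2
⌊3/2⌋ = 1, remainder 1
⌊2/1⌋ = 2, remainder 0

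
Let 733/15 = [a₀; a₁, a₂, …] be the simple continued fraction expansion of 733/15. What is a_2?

733 ÷ 15 → quotient 48, remainder 13
15 ÷ 13 → quotient 1, remainder 2
13 ÷ 2 → quotient 6, remainder 1

6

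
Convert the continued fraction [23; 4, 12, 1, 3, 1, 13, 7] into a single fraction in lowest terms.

592009/25468

Compute successive convergents:
a_0 = 23: 23/1
a_1 = 4: 93/4
a_2 = 12: 1139/49
a_3 = 1: 1232/53
a_4 = 3: 4835/208
a_5 = 1: 6067/261
a_6 = 13: 83706/3601
a_7 = 7: 592009/25468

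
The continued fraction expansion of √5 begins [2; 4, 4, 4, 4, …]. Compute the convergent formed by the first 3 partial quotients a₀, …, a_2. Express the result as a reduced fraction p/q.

38/17

a_0 = 2: 2/1
a_1 = 4: 9/4
a_2 = 4: 38/17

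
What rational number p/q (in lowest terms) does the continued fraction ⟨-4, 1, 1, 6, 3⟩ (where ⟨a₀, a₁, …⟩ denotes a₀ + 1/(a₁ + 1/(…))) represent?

-142/41

Start with 3.
6 + 1/(3/1) = 6 + 1/3 = 19/3
1 + 1/(19/3) = 1 + 3/19 = 22/19
1 + 1/(22/19) = 1 + 19/22 = 41/22
-4 + 1/(41/22) = -4 + 22/41 = -142/41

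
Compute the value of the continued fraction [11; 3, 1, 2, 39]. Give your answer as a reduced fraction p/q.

4881/433

Collapse the nested fraction from the inside out:
Start with 39.
2 + 1/(39/1) = 2 + 1/39 = 79/39
1 + 1/(79/39) = 1 + 39/79 = 118/79
3 + 1/(118/79) = 3 + 79/118 = 433/118
11 + 1/(433/118) = 11 + 118/433 = 4881/433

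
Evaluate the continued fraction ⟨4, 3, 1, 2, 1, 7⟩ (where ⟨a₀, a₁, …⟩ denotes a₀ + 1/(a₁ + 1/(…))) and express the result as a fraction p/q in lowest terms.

Compute successive convergents:
a_0 = 4: 4/1
a_1 = 3: 13/3
a_2 = 1: 17/4
a_3 = 2: 47/11
a_4 = 1: 64/15
a_5 = 7: 495/116

495/116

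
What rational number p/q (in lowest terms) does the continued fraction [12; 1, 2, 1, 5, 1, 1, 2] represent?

1618/127

a_0 = 12: 12/1
a_1 = 1: 13/1
a_2 = 2: 38/3
a_3 = 1: 51/4
a_4 = 5: 293/23
a_5 = 1: 344/27
a_6 = 1: 637/50
a_7 = 2: 1618/127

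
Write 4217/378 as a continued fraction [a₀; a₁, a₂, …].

[11; 6, 2, 2, 5, 2]

4217 ÷ 378 → quotient 11, remainder 59
378 ÷ 59 → quotient 6, remainder 24
59 ÷ 24 → quotient 2, remainder 11
24 ÷ 11 → quotient 2, remainder 2
11 ÷ 2 → quotient 5, remainder 1
2 ÷ 1 → quotient 2, remainder 0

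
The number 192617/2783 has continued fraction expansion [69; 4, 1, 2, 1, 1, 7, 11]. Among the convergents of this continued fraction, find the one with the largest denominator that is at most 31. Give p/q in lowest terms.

a_0 = 69: 69/1  (≤ bound)
a_1 = 4: 277/4  (≤ bound)
a_2 = 1: 346/5  (≤ bound)
a_3 = 2: 969/14  (≤ bound)
a_4 = 1: 1315/19  (≤ bound)
a_5 = 1: 2284/33  (> 31, stop)

1315/19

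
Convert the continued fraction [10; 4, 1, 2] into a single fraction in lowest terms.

143/14

Use the convergent recurrence hₖ = aₖ·hₖ₋₁ + hₖ₋₂ (and likewise for the denominators kₖ):
a_0 = 10: 10/1
a_1 = 4: 41/4
a_2 = 1: 51/5
a_3 = 2: 143/14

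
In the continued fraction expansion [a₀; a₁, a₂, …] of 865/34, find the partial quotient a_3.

1

Repeatedly divide and take the remainder:
865 = 25·34 + 15, so a_0 = 25
34 = 2·15 + 4, so a_1 = 2
15 = 3·4 + 3, so a_2 = 3
4 = 1·3 + 1, so a_3 = 1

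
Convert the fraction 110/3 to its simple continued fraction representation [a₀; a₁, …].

[36; 1, 2]

110 = 36·3 + 2, so a_0 = 36
3 = 1·2 + 1, so a_1 = 1
2 = 2·1 + 0, so a_2 = 2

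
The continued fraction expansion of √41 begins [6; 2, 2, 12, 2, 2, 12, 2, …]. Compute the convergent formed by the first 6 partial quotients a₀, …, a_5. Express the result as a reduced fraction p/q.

2049/320

Use the convergent recurrence hₖ = aₖ·hₖ₋₁ + hₖ₋₂ (and likewise for the denominators kₖ):
a_0 = 6: 6/1
a_1 = 2: 13/2
a_2 = 2: 32/5
a_3 = 12: 397/62
a_4 = 2: 826/129
a_5 = 2: 2049/320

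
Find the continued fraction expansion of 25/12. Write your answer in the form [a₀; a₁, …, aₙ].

[2; 12]

25 = 2·12 + 1, so a_0 = 2
12 = 12·1 + 0, so a_1 = 12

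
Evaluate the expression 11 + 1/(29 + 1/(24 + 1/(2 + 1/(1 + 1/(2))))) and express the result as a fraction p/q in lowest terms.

62488/5663

Start with 2.
1 + 1/(2/1) = 1 + 1/2 = 3/2
2 + 1/(3/2) = 2 + 2/3 = 8/3
24 + 1/(8/3) = 24 + 3/8 = 195/8
29 + 1/(195/8) = 29 + 8/195 = 5663/195
11 + 1/(5663/195) = 11 + 195/5663 = 62488/5663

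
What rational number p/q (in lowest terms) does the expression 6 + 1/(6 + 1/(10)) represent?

a_0 = 6: 6/1
a_1 = 6: 37/6
a_2 = 10: 376/61

376/61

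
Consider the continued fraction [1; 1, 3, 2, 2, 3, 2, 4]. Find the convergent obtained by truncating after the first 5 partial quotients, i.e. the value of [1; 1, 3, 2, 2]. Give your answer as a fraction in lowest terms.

Build up convergents one term at a time:
a_0 = 1: 1/1
a_1 = 1: 2/1
a_2 = 3: 7/4
a_3 = 2: 16/9
a_4 = 2: 39/22

39/22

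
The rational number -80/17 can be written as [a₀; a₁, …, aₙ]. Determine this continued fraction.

-80 ÷ 17 → quotient -5, remainder 5
17 ÷ 5 → quotient 3, remainder 2
5 ÷ 2 → quotient 2, remainder 1
2 ÷ 1 → quotient 2, remainder 0

[-5; 3, 2, 2]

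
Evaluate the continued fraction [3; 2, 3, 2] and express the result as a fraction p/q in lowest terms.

55/16

a_0 = 3: 3/1
a_1 = 2: 7/2
a_2 = 3: 24/7
a_3 = 2: 55/16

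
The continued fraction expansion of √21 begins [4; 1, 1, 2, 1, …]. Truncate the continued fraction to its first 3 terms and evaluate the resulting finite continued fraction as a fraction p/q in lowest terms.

9/2

Compute successive convergents:
a_0 = 4: 4/1
a_1 = 1: 5/1
a_2 = 1: 9/2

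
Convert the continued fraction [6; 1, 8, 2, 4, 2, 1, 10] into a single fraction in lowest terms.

Start with 10.
1 + 1/(10/1) = 1 + 1/10 = 11/10
2 + 1/(11/10) = 2 + 10/11 = 32/11
4 + 1/(32/11) = 4 + 11/32 = 139/32
2 + 1/(139/32) = 2 + 32/139 = 310/139
8 + 1/(310/139) = 8 + 139/310 = 2619/310
1 + 1/(2619/310) = 1 + 310/2619 = 2929/2619
6 + 1/(2929/2619) = 6 + 2619/2929 = 20193/2929

20193/2929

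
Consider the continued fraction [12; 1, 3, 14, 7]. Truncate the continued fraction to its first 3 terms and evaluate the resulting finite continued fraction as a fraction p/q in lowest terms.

51/4

Build up convergents one term at a time:
a_0 = 12: 12/1
a_1 = 1: 13/1
a_2 = 3: 51/4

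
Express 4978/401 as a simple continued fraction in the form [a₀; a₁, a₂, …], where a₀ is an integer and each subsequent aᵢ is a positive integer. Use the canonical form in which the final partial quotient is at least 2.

[12; 2, 2, 2, 2, 6, 2]

Repeatedly divide and take the remainder:
⌊4978/401⌋ = 12, remainder 166
⌊401/166⌋ = 2, remainder 69
⌊166/69⌋ = 2, remainder 28
⌊69/28⌋ = 2, remainder 13
⌊28/13⌋ = 2, remainder 2
⌊13/2⌋ = 6, remainder 1
⌊2/1⌋ = 2, remainder 0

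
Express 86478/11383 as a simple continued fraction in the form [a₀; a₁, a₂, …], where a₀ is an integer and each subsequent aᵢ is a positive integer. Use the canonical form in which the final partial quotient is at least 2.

Apply division with remainder until the remainder is 0:
⌊86478/11383⌋ = 7, remainder 6797
⌊11383/6797⌋ = 1, remainder 4586
⌊6797/4586⌋ = 1, remainder 2211
⌊4586/2211⌋ = 2, remainder 164
⌊2211/164⌋ = 13, remainder 79
⌊164/79⌋ = 2, remainder 6
⌊79/6⌋ = 13, remainder 1
⌊6/1⌋ = 6, remainder 0

[7; 1, 1, 2, 13, 2, 13, 6]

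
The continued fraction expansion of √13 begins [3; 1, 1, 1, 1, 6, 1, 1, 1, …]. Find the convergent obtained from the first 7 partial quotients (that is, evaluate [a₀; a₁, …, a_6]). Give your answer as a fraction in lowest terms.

137/38

Starting at the tail and folding back:
Start with 1.
6 + 1/(1/1) = 6 + 1/1 = 7/1
1 + 1/(7/1) = 1 + 1/7 = 8/7
1 + 1/(8/7) = 1 + 7/8 = 15/8
1 + 1/(15/8) = 1 + 8/15 = 23/15
1 + 1/(23/15) = 1 + 15/23 = 38/23
3 + 1/(38/23) = 3 + 23/38 = 137/38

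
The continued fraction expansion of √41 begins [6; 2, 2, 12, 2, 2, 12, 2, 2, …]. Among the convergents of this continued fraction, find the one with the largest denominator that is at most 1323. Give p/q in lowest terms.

List convergents until the denominator exceeds the bound:
a_0 = 6: 6/1  (≤ bound)
a_1 = 2: 13/2  (≤ bound)
a_2 = 2: 32/5  (≤ bound)
a_3 = 12: 397/62  (≤ bound)
a_4 = 2: 826/129  (≤ bound)
a_5 = 2: 2049/320  (≤ bound)
a_6 = 12: 25414/3969  (> 1323, stop)

2049/320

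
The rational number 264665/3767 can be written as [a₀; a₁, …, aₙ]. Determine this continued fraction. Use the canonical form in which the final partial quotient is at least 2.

[70; 3, 1, 6, 3, 44]

⌊264665/3767⌋ = 70, remainder 975
⌊3767/975⌋ = 3, remainder 842
⌊975/842⌋ = 1, remainder 133
⌊842/133⌋ = 6, remainder 44
⌊133/44⌋ = 3, remainder 1
⌊44/1⌋ = 44, remainder 0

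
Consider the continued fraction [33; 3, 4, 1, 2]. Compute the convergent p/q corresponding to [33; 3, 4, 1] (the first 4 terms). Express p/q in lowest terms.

a_0 = 33: 33/1
a_1 = 3: 100/3
a_2 = 4: 433/13
a_3 = 1: 533/16

533/16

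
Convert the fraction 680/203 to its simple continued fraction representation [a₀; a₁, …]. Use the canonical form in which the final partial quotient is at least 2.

[3; 2, 1, 6, 10]

Apply division with remainder until the remainder is 0:
680 = 3·203 + 71, so a_0 = 3
203 = 2·71 + 61, so a_1 = 2
71 = 1·61 + 10, so a_2 = 1
61 = 6·10 + 1, so a_3 = 6
10 = 10·1 + 0, so a_4 = 10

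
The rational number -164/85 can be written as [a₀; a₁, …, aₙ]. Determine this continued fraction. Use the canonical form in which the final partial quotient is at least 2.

-164 = -2·85 + 6, so a_0 = -2
85 = 14·6 + 1, so a_1 = 14
6 = 6·1 + 0, so a_2 = 6

[-2; 14, 6]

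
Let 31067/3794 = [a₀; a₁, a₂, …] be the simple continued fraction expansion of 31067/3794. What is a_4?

1

Repeatedly divide and take the remainder:
31067 = 8·3794 + 715, so a_0 = 8
3794 = 5·715 + 219, so a_1 = 5
715 = 3·219 + 58, so a_2 = 3
219 = 3·58 + 45, so a_3 = 3
58 = 1·45 + 13, so a_4 = 1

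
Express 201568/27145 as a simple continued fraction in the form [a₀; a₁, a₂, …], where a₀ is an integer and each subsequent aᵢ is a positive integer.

Run the Euclidean algorithm, recording each quotient:
201568 ÷ 27145 → quotient 7, remainder 11553
27145 ÷ 11553 → quotient 2, remainder 4039
11553 ÷ 4039 → quotient 2, remainder 3475
4039 ÷ 3475 → quotient 1, remainder 564
3475 ÷ 564 → quotient 6, remainder 91
564 ÷ 91 → quotient 6, remainder 18
91 ÷ 18 → quotient 5, remainder 1
18 ÷ 1 → quotient 18, remainder 0

[7; 2, 2, 1, 6, 6, 5, 18]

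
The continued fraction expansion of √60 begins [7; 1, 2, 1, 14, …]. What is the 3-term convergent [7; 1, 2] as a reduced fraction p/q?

23/3

Build up convergents one term at a time:
a_0 = 7: 7/1
a_1 = 1: 8/1
a_2 = 2: 23/3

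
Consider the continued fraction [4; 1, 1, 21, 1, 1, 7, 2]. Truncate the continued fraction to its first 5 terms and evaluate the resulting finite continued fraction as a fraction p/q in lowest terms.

Work from the innermost term outward:
Start with 1.
21 + 1/(1/1) = 21 + 1/1 = 22/1
1 + 1/(22/1) = 1 + 1/22 = 23/22
1 + 1/(23/22) = 1 + 22/23 = 45/23
4 + 1/(45/23) = 4 + 23/45 = 203/45

203/45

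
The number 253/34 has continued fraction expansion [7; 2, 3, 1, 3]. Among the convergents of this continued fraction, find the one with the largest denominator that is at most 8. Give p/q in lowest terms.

52/7

a_0 = 7: 7/1  (≤ bound)
a_1 = 2: 15/2  (≤ bound)
a_2 = 3: 52/7  (≤ bound)
a_3 = 1: 67/9  (> 8, stop)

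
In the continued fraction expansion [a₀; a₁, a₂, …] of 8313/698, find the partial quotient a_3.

12

Repeatedly divide and take the remainder:
⌊8313/698⌋ = 11, remainder 635
⌊698/635⌋ = 1, remainder 63
⌊635/63⌋ = 10, remainder 5
⌊63/5⌋ = 12, remainder 3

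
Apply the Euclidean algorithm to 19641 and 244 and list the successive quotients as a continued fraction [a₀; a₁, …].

[80; 2, 60, 2]

Apply division with remainder until the remainder is 0:
⌊19641/244⌋ = 80, remainder 121
⌊244/121⌋ = 2, remainder 2
⌊121/2⌋ = 60, remainder 1
⌊2/1⌋ = 2, remainder 0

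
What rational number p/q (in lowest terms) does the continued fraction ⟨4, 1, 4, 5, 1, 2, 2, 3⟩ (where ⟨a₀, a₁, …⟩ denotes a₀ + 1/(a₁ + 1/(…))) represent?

3408/709

Use the convergent recurrence hₖ = aₖ·hₖ₋₁ + hₖ₋₂ (and likewise for the denominators kₖ):
a_0 = 4: 4/1
a_1 = 1: 5/1
a_2 = 4: 24/5
a_3 = 5: 125/26
a_4 = 1: 149/31
a_5 = 2: 423/88
a_6 = 2: 995/207
a_7 = 3: 3408/709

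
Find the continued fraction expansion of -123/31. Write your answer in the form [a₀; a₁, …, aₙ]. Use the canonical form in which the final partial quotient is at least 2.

[-4; 31]

-123 ÷ 31 → quotient -4, remainder 1
31 ÷ 1 → quotient 31, remainder 0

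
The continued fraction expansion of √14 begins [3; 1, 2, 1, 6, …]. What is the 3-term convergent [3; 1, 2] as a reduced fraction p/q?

11/3

a_0 = 3: 3/1
a_1 = 1: 4/1
a_2 = 2: 11/3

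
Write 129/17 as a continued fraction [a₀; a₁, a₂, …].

129 = 7·17 + 10, so a_0 = 7
17 = 1·10 + 7, so a_1 = 1
10 = 1·7 + 3, so a_2 = 1
7 = 2·3 + 1, so a_3 = 2
3 = 3·1 + 0, so a_4 = 3

[7; 1, 1, 2, 3]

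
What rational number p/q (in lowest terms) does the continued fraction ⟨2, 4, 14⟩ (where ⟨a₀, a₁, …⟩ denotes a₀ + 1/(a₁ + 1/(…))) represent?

Start with 14.
4 + 1/(14/1) = 4 + 1/14 = 57/14
2 + 1/(57/14) = 2 + 14/57 = 128/57

128/57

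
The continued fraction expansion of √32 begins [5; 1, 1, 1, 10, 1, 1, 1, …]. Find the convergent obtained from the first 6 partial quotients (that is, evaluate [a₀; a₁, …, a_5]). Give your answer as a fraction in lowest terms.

a_0 = 5: 5/1
a_1 = 1: 6/1
a_2 = 1: 11/2
a_3 = 1: 17/3
a_4 = 10: 181/32
a_5 = 1: 198/35

198/35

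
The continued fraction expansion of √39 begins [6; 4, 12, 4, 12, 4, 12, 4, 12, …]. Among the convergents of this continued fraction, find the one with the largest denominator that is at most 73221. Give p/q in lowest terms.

a_0 = 6: 6/1  (≤ bound)
a_1 = 4: 25/4  (≤ bound)
a_2 = 12: 306/49  (≤ bound)
a_3 = 4: 1249/200  (≤ bound)
a_4 = 12: 15294/2449  (≤ bound)
a_5 = 4: 62425/9996  (≤ bound)
a_6 = 12: 764394/122401  (> 73221, stop)

62425/9996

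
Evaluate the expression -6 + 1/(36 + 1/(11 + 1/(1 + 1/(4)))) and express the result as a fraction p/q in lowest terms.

-12715/2129

Start with 4.
1 + 1/(4/1) = 1 + 1/4 = 5/4
11 + 1/(5/4) = 11 + 4/5 = 59/5
36 + 1/(59/5) = 36 + 5/59 = 2129/59
-6 + 1/(2129/59) = -6 + 59/2129 = -12715/2129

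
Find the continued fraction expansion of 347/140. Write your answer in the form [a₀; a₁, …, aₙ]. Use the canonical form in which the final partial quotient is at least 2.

347 = 2·140 + 67, so a_0 = 2
140 = 2·67 + 6, so a_1 = 2
67 = 11·6 + 1, so a_2 = 11
6 = 6·1 + 0, so a_3 = 6

[2; 2, 11, 6]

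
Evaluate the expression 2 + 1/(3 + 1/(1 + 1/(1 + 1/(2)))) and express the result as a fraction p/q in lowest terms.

41/18

Starting at the tail and folding back:
Start with 2.
1 + 1/(2/1) = 1 + 1/2 = 3/2
1 + 1/(3/2) = 1 + 2/3 = 5/3
3 + 1/(5/3) = 3 + 3/5 = 18/5
2 + 1/(18/5) = 2 + 5/18 = 41/18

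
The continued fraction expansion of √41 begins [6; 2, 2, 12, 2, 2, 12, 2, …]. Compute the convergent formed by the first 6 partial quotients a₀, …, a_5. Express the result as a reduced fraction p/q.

Start with 2.
2 + 1/(2/1) = 2 + 1/2 = 5/2
12 + 1/(5/2) = 12 + 2/5 = 62/5
2 + 1/(62/5) = 2 + 5/62 = 129/62
2 + 1/(129/62) = 2 + 62/129 = 320/129
6 + 1/(320/129) = 6 + 129/320 = 2049/320

2049/320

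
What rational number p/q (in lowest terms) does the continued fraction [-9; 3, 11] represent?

Start with 11.
3 + 1/(11/1) = 3 + 1/11 = 34/11
-9 + 1/(34/11) = -9 + 11/34 = -295/34

-295/34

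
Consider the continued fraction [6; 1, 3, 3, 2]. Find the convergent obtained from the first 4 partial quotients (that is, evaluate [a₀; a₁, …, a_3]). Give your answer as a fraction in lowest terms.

Compute successive convergents:
a_0 = 6: 6/1
a_1 = 1: 7/1
a_2 = 3: 27/4
a_3 = 3: 88/13

88/13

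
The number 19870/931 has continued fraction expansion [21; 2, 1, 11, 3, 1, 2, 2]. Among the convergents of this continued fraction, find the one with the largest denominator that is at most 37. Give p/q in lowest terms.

747/35

a_0 = 21: 21/1  (≤ bound)
a_1 = 2: 43/2  (≤ bound)
a_2 = 1: 64/3  (≤ bound)
a_3 = 11: 747/35  (≤ bound)
a_4 = 3: 2305/108  (> 37, stop)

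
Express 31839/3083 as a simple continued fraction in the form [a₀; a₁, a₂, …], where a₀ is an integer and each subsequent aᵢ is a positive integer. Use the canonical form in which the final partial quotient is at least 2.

31839 ÷ 3083 → quotient 10, remainder 1009
3083 ÷ 1009 → quotient 3, remainder 56
1009 ÷ 56 → quotient 18, remainder 1
56 ÷ 1 → quotient 56, remainder 0

[10; 3, 18, 56]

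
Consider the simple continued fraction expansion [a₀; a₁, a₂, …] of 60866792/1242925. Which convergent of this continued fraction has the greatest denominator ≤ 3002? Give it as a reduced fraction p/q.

List convergents until the denominator exceeds the bound:
a_0 = 48: 48/1  (≤ bound)
a_1 = 1: 49/1  (≤ bound)
a_2 = 33: 1665/34  (≤ bound)
a_3 = 45: 74974/1531  (≤ bound)
a_4 = 2: 151613/3096  (> 3002, stop)

74974/1531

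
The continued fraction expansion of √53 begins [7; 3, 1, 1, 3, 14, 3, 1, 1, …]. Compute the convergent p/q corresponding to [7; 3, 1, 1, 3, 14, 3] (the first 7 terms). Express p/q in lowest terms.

Build up convergents one term at a time:
a_0 = 7: 7/1
a_1 = 3: 22/3
a_2 = 1: 29/4
a_3 = 1: 51/7
a_4 = 3: 182/25
a_5 = 14: 2599/357
a_6 = 3: 7979/1096

7979/1096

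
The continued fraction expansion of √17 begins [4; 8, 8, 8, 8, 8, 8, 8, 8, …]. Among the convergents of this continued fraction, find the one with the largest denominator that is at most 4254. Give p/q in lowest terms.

List convergents until the denominator exceeds the bound:
a_0 = 4: 4/1  (≤ bound)
a_1 = 8: 33/8  (≤ bound)
a_2 = 8: 268/65  (≤ bound)
a_3 = 8: 2177/528  (≤ bound)
a_4 = 8: 17684/4289  (> 4254, stop)

2177/528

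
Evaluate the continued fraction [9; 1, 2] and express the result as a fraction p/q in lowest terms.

a_0 = 9: 9/1
a_1 = 1: 10/1
a_2 = 2: 29/3

29/3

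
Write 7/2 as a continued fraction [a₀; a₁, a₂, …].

⌊7/2⌋ = 3, remainder 1
⌊2/1⌋ = 2, remainder 0

[3; 2]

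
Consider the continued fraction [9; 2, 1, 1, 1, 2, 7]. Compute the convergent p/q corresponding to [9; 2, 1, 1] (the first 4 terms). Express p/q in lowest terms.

a_0 = 9: 9/1
a_1 = 2: 19/2
a_2 = 1: 28/3
a_3 = 1: 47/5

47/5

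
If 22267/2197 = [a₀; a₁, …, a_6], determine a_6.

Apply division with remainder until the remainder is 0:
22267 ÷ 2197 → quotient 10, remainder 297
2197 ÷ 297 → quotient 7, remainder 118
297 ÷ 118 → quotient 2, remainder 61
118 ÷ 61 → quotient 1, remainder 57
61 ÷ 57 → quotient 1, remainder 4
57 ÷ 4 → quotient 14, remainder 1
4 ÷ 1 → quotient 4, remainder 0

4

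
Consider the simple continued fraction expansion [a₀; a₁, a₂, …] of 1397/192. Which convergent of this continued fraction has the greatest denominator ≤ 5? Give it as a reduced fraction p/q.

29/4

a_0 = 7: 7/1  (≤ bound)
a_1 = 3: 22/3  (≤ bound)
a_2 = 1: 29/4  (≤ bound)
a_3 = 1: 51/7  (> 5, stop)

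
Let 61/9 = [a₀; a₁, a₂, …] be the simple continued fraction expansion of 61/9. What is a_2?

3

Repeatedly divide and take the remainder:
⌊61/9⌋ = 6, remainder 7
⌊9/7⌋ = 1, remainder 2
⌊7/2⌋ = 3, remainder 1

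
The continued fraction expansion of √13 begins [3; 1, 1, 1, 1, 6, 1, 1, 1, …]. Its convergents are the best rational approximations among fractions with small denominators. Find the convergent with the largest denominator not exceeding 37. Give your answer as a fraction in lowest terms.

119/33

a_0 = 3: 3/1  (≤ bound)
a_1 = 1: 4/1  (≤ bound)
a_2 = 1: 7/2  (≤ bound)
a_3 = 1: 11/3  (≤ bound)
a_4 = 1: 18/5  (≤ bound)
a_5 = 6: 119/33  (≤ bound)
a_6 = 1: 137/38  (> 37, stop)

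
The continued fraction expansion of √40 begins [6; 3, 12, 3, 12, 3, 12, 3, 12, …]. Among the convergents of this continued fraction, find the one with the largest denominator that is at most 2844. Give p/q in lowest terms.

8886/1405

List convergents until the denominator exceeds the bound:
a_0 = 6: 6/1  (≤ bound)
a_1 = 3: 19/3  (≤ bound)
a_2 = 12: 234/37  (≤ bound)
a_3 = 3: 721/114  (≤ bound)
a_4 = 12: 8886/1405  (≤ bound)
a_5 = 3: 27379/4329  (> 2844, stop)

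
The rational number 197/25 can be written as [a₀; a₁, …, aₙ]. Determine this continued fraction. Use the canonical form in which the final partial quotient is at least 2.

[7; 1, 7, 3]

⌊197/25⌋ = 7, remainder 22
⌊25/22⌋ = 1, remainder 3
⌊22/3⌋ = 7, remainder 1
⌊3/1⌋ = 3, remainder 0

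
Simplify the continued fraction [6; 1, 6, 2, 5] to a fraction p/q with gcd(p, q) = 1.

a_0 = 6: 6/1
a_1 = 1: 7/1
a_2 = 6: 48/7
a_3 = 2: 103/15
a_4 = 5: 563/82

563/82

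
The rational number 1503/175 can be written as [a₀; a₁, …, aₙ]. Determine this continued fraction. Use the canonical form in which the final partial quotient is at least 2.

⌊1503/175⌋ = 8, remainder 103
⌊175/103⌋ = 1, remainder 72
⌊103/72⌋ = 1, remainder 31
⌊72/31⌋ = 2, remainder 10
⌊31/10⌋ = 3, remainder 1
⌊10/1⌋ = 10, remainder 0

[8; 1, 1, 2, 3, 10]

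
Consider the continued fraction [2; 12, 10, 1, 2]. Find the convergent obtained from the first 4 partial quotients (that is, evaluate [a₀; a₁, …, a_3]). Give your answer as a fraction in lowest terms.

a_0 = 2: 2/1
a_1 = 12: 25/12
a_2 = 10: 252/121
a_3 = 1: 277/133

277/133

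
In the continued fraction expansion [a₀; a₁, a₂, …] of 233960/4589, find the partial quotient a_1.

233960 = 50·4589 + 4510, so a_0 = 50
4589 = 1·4510 + 79, so a_1 = 1

1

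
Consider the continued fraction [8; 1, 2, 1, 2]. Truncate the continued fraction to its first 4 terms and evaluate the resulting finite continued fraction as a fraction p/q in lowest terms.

35/4

Collapse the nested fraction from the inside out:
Start with 1.
2 + 1/(1/1) = 2 + 1/1 = 3/1
1 + 1/(3/1) = 1 + 1/3 = 4/3
8 + 1/(4/3) = 8 + 3/4 = 35/4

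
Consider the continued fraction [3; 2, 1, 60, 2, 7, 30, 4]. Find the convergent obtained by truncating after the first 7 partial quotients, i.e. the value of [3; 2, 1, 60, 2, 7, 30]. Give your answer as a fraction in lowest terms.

Starting at the tail and folding back:
Start with 30.
7 + 1/(30/1) = 7 + 1/30 = 211/30
2 + 1/(211/30) = 2 + 30/211 = 452/211
60 + 1/(452/211) = 60 + 211/452 = 27331/452
1 + 1/(27331/452) = 1 + 452/27331 = 27783/27331
2 + 1/(27783/27331) = 2 + 27331/27783 = 82897/27783
3 + 1/(82897/27783) = 3 + 27783/82897 = 276474/82897

276474/82897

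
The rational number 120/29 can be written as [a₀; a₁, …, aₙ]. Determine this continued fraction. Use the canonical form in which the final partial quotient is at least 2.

[4; 7, 4]

⌊120/29⌋ = 4, remainder 4
⌊29/4⌋ = 7, remainder 1
⌊4/1⌋ = 4, remainder 0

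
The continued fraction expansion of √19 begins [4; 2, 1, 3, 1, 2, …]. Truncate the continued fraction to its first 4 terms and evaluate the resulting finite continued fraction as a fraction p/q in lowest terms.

a_0 = 4: 4/1
a_1 = 2: 9/2
a_2 = 1: 13/3
a_3 = 3: 48/11

48/11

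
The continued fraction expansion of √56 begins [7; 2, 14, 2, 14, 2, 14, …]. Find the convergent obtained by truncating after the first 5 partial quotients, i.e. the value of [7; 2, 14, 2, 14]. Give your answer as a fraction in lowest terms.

Compute successive convergents:
a_0 = 7: 7/1
a_1 = 2: 15/2
a_2 = 14: 217/29
a_3 = 2: 449/60
a_4 = 14: 6503/869

6503/869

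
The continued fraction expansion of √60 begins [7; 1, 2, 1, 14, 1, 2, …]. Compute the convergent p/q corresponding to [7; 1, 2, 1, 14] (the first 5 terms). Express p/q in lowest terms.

Use the convergent recurrence hₖ = aₖ·hₖ₋₁ + hₖ₋₂ (and likewise for the denominators kₖ):
a_0 = 7: 7/1
a_1 = 1: 8/1
a_2 = 2: 23/3
a_3 = 1: 31/4
a_4 = 14: 457/59

457/59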